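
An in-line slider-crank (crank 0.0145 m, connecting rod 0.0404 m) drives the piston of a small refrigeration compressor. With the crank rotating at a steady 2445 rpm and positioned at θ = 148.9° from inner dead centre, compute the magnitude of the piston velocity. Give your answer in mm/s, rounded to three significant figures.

1320

ω = 2π·2445/60 = 256 rad/s
For an in-line slider-crank, x = r cosθ + √(L² − r² sin²θ), so v = −rω sinθ·[1 + r cosθ/√(L² − r² sin²θ)].
With r = 0.0145 m, L = 0.0404 m, θ = 148.9°: √(L² − r² sin²θ) = 0.0397 m.
v = −0.0145·256·0.51653·[1 + 0.0145·-0.85627/0.0397] = -1.3179 m/s.
|v| = 1.3179 m/s = 1317.9 mm/s.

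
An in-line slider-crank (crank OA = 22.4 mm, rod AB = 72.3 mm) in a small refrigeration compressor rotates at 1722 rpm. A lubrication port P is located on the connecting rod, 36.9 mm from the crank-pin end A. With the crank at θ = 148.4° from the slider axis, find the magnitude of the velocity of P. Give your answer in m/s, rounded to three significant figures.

ω = 180.3 rad/s.  Crank-pin speed |V_A| = rω = 4.0393 m/s, perpendicular to OA.
Rod angle: sinφ = −(r/L) sinθ ⇒ φ = -9.343°; ω_rod = −rω cosθ/√(L²−r²sin²θ) = +48.225 rad/s.
V_P = V_A + ω_rod × AP, with AP = 0.0369 m along the rod.
Components: V_Px = −rω sinθ − a·ω_rod·sinφ = -1.8277 m/s;  V_Py = rω cosθ + a·ω_rod·cosφ = -1.6845 m/s.
|V_P| = √(V_Px² + V_Py²) = 2.4856 m/s.

2.49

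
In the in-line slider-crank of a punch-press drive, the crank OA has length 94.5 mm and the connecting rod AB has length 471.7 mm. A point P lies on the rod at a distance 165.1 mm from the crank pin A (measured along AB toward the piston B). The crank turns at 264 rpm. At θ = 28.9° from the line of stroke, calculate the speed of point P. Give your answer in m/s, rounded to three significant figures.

2.00

ω = 27.65 rad/s.  Crank-pin speed |V_A| = rω = 2.6125 m/s, perpendicular to OA.
Rod angle: sinφ = −(r/L) sinθ ⇒ φ = -5.556°; ω_rod = −rω cosθ/√(L²−r²sin²θ) = -4.8717 rad/s.
V_P = V_A + ω_rod × AP, with AP = 0.1651 m along the rod.
Components: V_Px = −rω sinθ − a·ω_rod·sinφ = -1.3405 m/s;  V_Py = rω cosθ + a·ω_rod·cosφ = +1.4867 m/s.
|V_P| = √(V_Px² + V_Py²) = 2.0017 m/s.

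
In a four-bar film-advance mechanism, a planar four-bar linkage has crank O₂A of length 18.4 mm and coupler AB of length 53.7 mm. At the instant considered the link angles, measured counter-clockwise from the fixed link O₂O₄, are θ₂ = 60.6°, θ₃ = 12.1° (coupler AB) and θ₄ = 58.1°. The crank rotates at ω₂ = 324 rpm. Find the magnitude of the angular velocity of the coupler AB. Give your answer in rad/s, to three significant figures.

0.705

ω₂ = 33.93 rad/s (from 324 rpm).
Differentiating the loop-closure r₂e^{iθ₂}+r₃e^{iθ₃}=r₁+r₄e^{iθ₄} gives r₂ω₂e^{iθ₂}+r₃ω₃e^{iθ₃}=r₄ω₄e^{iθ₄}.
Eliminating the other unknown: ω₃ = r₂ω₂ sin(θ₄−θ₂) / [r₃ sin(θ₃−θ₄)].
Numerator sine = -0.04362; denominator sine = -0.71934.
Result = 0.0184·33.93·(-0.04362) / (0.0537·(-0.71934)) = +0.70496 rad/s; magnitude 0.70496 rad/s.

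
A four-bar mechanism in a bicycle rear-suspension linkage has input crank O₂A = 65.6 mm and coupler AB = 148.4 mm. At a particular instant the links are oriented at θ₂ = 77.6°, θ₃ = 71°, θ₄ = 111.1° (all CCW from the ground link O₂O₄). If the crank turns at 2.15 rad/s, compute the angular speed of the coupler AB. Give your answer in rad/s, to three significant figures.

ω₂ = 2.15 rad/s
Differentiating the loop-closure r₂e^{iθ₂}+r₃e^{iθ₃}=r₁+r₄e^{iθ₄} gives r₂ω₂e^{iθ₂}+r₃ω₃e^{iθ₃}=r₄ω₄e^{iθ₄}.
Eliminating the other unknown: ω₃ = r₂ω₂ sin(θ₄−θ₂) / [r₃ sin(θ₃−θ₄)].
Numerator sine = +0.55194; denominator sine = -0.64412.
Result = 0.0656·2.15·(+0.55194) / (0.1484·(-0.64412)) = -0.81438 rad/s; magnitude 0.81438 rad/s.

0.814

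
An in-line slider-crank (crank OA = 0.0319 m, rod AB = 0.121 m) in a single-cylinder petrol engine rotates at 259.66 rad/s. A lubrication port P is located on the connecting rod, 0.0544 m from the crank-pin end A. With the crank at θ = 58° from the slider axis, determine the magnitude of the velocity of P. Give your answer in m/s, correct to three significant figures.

7.86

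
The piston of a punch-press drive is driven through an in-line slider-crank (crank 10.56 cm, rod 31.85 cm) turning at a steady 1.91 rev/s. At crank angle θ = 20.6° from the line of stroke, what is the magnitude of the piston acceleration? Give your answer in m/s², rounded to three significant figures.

18.1

ω = 2π·1.91 = 12 rad/s
x(θ) = r cosθ + √(L² − r² sin²θ); with ω constant, a = ω²·d²x/dθ².
d²x/dθ² = −r cosθ − r²(cos2θ)/√u − r⁴ sin²2θ/(4u^{3/2}),  u = L² − r² sin²θ = 0.100062 m².
Substituting r = 0.1056 m, L = 0.3185 m, θ = 20.6°: d²x/dθ² = -0.1258 m.
a = ω²·d²x/dθ² = (12)²·(-0.1258) = -18.118 m/s²;  |a| = 18.118 m/s².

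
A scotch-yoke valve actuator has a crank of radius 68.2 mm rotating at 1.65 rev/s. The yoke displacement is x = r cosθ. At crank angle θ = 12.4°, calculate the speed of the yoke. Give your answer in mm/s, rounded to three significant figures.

ω = 10.37 rad/s (from 1.65 rev/s).
x = r cosθ ⇒ ẋ = −rω sinθ.
|v| = rω|sinθ| = 0.0682·10.37·|sin 12.4°| = 0.15183 m/s = 151.83 mm/s.

152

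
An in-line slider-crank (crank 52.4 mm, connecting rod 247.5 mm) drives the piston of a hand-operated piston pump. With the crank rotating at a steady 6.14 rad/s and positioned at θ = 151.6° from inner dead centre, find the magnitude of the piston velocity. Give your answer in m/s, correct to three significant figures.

0.124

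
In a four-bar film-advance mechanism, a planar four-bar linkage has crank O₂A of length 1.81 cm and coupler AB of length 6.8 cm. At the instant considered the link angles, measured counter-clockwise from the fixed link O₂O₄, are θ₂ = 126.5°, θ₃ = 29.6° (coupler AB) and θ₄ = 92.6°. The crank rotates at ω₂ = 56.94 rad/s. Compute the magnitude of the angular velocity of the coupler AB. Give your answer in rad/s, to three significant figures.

ω₂ = 56.94 rad/s
Differentiating the loop-closure r₂e^{iθ₂}+r₃e^{iθ₃}=r₁+r₄e^{iθ₄} gives r₂ω₂e^{iθ₂}+r₃ω₃e^{iθ₃}=r₄ω₄e^{iθ₄}.
Eliminating the other unknown: ω₃ = r₂ω₂ sin(θ₄−θ₂) / [r₃ sin(θ₃−θ₄)].
Numerator sine = -0.55775; denominator sine = -0.89101.
Result = 0.0181·56.94·(-0.55775) / (0.068·(-0.89101)) = +9.4873 rad/s; magnitude 9.4873 rad/s.

9.49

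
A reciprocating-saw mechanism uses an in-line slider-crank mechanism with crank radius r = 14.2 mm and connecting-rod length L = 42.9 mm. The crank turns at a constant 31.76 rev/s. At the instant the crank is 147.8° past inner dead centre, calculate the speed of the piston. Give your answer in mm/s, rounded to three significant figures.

ω = 2π·31.8 = 199.6 rad/s
For an in-line slider-crank, x = r cosθ + √(L² − r² sin²θ), so v = −rω sinθ·[1 + r cosθ/√(L² − r² sin²θ)].
With r = 0.0142 m, L = 0.0429 m, θ = 147.8°: √(L² − r² sin²θ) = 0.042227 m.
v = −0.0142·199.6·0.53288·[1 + 0.0142·-0.84619/0.042227] = -1.0803 m/s.
|v| = 1.0803 m/s = 1080.3 mm/s.

1080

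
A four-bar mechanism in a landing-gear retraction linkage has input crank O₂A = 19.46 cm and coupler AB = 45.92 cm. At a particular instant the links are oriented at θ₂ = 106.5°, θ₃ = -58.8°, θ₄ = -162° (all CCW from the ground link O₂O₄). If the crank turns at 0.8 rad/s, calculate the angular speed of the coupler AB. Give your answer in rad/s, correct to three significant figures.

ω₂ = 0.8 rad/s
Differentiating the loop-closure r₂e^{iθ₂}+r₃e^{iθ₃}=r₁+r₄e^{iθ₄} gives r₂ω₂e^{iθ₂}+r₃ω₃e^{iθ₃}=r₄ω₄e^{iθ₄}.
Eliminating the other unknown: ω₃ = r₂ω₂ sin(θ₄−θ₂) / [r₃ sin(θ₃−θ₄)].
Numerator sine = +0.99966; denominator sine = +0.97358.
Result = 0.1946·0.8·(+0.99966) / (0.4592·(+0.97358)) = +0.34811 rad/s; magnitude 0.34811 rad/s.

0.348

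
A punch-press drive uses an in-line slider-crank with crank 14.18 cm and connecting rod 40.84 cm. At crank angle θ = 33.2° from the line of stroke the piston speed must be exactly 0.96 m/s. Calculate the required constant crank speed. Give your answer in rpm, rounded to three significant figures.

91.1

For an in-line slider-crank, |v_piston| = rω|sinθ|·[1 + r cosθ/√(L² − r² sin²θ)].
With r = 0.1418 m, L = 0.4084 m, θ = 33.2°: the bracketed kinematic factor |dx/dθ| = 0.10062 m.
ω = v/|dx/dθ| = 0.96/0.10062 = 9.5407 rad/s.
N = 60ω/(2π) = 91.107 rpm.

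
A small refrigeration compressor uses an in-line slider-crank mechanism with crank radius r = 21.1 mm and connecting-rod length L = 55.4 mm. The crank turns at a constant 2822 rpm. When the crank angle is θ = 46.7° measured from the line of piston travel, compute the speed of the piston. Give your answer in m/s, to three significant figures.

ω = 2π·2822/60 = 295.5 rad/s
For an in-line slider-crank, x = r cosθ + √(L² − r² sin²θ), so v = −rω sinθ·[1 + r cosθ/√(L² − r² sin²θ)].
With r = 0.0211 m, L = 0.0554 m, θ = 46.7°: √(L² − r² sin²θ) = 0.053229 m.
v = −0.0211·295.5·0.72777·[1 + 0.0211·0.68582/0.053229] = -5.7717 m/s.
|v| = 5.7717 m/s.

5.77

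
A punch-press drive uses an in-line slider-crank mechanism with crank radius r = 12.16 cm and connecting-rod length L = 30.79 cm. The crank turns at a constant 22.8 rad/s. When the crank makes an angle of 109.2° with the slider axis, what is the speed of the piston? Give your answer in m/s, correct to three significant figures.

2.25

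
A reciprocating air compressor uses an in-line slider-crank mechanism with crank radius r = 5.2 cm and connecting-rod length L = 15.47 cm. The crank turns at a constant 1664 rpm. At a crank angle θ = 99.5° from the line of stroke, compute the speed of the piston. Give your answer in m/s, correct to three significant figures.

ω = 2π·1664/60 = 174.3 rad/s
For an in-line slider-crank, x = r cosθ + √(L² − r² sin²θ), so v = −rω sinθ·[1 + r cosθ/√(L² − r² sin²θ)].
With r = 0.052 m, L = 0.1547 m, θ = 99.5°: √(L² − r² sin²θ) = 0.14595 m.
v = −0.052·174.3·0.98629·[1 + 0.052·-0.16505/0.14595] = -8.4114 m/s.
|v| = 8.4114 m/s.

8.41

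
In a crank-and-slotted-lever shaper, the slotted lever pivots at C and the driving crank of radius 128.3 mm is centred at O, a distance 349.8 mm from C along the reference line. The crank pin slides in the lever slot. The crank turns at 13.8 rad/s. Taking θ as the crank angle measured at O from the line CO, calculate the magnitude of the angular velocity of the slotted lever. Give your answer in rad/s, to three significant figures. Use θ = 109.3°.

ω = 13.8 rad/s
Crank pin A relative to C: A = (d + r cosθ, r sinθ); lever angle φ = atan2(r sinθ, d + r cosθ).
Differentiating tanφ: φ̇ = rω(d cosθ + r)/(d² + r² + 2dr cosθ).
d² + r² + 2dr cosθ = |CA|² = 0.109154 m²;  d cosθ + r = +0.012686 m.
|ω_lever| = |0.1283·13.8·+0.012686| / 0.109154 = 0.20577 rad/s.

0.206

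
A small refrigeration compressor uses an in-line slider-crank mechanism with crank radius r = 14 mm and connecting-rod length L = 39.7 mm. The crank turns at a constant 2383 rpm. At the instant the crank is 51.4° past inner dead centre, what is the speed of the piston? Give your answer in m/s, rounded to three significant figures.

3.36

ω = 2π·2383/60 = 249.5 rad/s
For an in-line slider-crank, x = r cosθ + √(L² − r² sin²θ), so v = −rω sinθ·[1 + r cosθ/√(L² − r² sin²θ)].
With r = 0.014 m, L = 0.0397 m, θ = 51.4°: √(L² − r² sin²θ) = 0.038163 m.
v = −0.014·249.5·0.78152·[1 + 0.014·0.62388/0.038163] = -3.3553 m/s.
|v| = 3.3553 m/s.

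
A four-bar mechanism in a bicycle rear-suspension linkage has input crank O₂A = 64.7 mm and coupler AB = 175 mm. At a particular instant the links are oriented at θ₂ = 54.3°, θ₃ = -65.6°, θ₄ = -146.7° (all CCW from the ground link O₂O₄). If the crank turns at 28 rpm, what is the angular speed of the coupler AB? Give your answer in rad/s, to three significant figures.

ω₂ = 2.932 rad/s (from 28 rpm).
Differentiating the loop-closure r₂e^{iθ₂}+r₃e^{iθ₃}=r₁+r₄e^{iθ₄} gives r₂ω₂e^{iθ₂}+r₃ω₃e^{iθ₃}=r₄ω₄e^{iθ₄}.
Eliminating the other unknown: ω₃ = r₂ω₂ sin(θ₄−θ₂) / [r₃ sin(θ₃−θ₄)].
Numerator sine = +0.35837; denominator sine = +0.98796.
Result = 0.0647·2.932·(+0.35837) / (0.175·(+0.98796)) = +0.39323 rad/s; magnitude 0.39323 rad/s.

0.393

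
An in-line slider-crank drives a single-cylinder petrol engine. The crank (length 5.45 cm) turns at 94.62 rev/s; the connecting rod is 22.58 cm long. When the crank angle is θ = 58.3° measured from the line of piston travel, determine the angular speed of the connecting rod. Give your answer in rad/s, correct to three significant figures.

77.0

ω = 594.5 rad/s (converted from 94.62 rev/s).
The rod makes angle φ with the slider axis where L sinφ = r sinθ; differentiating, L cosφ·φ̇ = r ω cosθ.
L cosφ = √(L² − r² sin²θ) = 0.22099 m.
|ω_rod| = r ω |cosθ| / √(L² − r² sin²θ) = 0.0545·594.5·0.52547/0.22099 = 77.044 rad/s.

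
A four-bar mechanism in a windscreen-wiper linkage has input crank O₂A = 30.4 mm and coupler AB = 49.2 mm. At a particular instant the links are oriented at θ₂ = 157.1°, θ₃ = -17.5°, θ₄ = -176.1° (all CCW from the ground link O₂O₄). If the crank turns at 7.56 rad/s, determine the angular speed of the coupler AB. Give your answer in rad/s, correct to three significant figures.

ω₂ = 7.56 rad/s
Differentiating the loop-closure r₂e^{iθ₂}+r₃e^{iθ₃}=r₁+r₄e^{iθ₄} gives r₂ω₂e^{iθ₂}+r₃ω₃e^{iθ₃}=r₄ω₄e^{iθ₄}.
Eliminating the other unknown: ω₃ = r₂ω₂ sin(θ₄−θ₂) / [r₃ sin(θ₃−θ₄)].
Numerator sine = +0.45088; denominator sine = +0.36488.
Result = 0.0304·7.56·(+0.45088) / (0.0492·(+0.36488)) = +5.7722 rad/s; magnitude 5.7722 rad/s.

5.77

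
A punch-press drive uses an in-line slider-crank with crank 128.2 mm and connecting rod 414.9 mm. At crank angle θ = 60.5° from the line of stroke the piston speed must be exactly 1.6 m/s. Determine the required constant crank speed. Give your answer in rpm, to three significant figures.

118

For an in-line slider-crank, |v_piston| = rω|sinθ|·[1 + r cosθ/√(L² − r² sin²θ)].
With r = 0.1282 m, L = 0.4149 m, θ = 60.5°: the bracketed kinematic factor |dx/dθ| = 0.12921 m.
ω = v/|dx/dθ| = 1.6/0.12921 = 12.383 rad/s.
N = 60ω/(2π) = 118.25 rpm.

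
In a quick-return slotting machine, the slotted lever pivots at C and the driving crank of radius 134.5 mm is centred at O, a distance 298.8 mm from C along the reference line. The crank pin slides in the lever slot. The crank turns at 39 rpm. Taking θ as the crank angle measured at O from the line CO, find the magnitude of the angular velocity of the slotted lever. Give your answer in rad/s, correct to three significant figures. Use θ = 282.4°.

ω = 4.084 rad/s (from 39 rpm).
Crank pin A relative to C: A = (d + r cosθ, r sinθ); lever angle φ = atan2(r sinθ, d + r cosθ).
Differentiating tanφ: φ̇ = rω(d cosθ + r)/(d² + r² + 2dr cosθ).
d² + r² + 2dr cosθ = |CA|² = 0.124632 m²;  d cosθ + r = +0.19866 m.
|ω_lever| = |0.1345·4.084·+0.19866| / 0.124632 = 0.8756 rad/s.

0.876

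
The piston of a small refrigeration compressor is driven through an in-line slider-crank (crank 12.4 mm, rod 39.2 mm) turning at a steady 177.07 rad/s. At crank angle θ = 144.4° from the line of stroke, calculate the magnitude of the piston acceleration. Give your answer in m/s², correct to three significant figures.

ω = 177.1 rad/s
x(θ) = r cosθ + √(L² − r² sin²θ); with ω constant, a = ω²·d²x/dθ².
d²x/dθ² = −r cosθ − r²(cos2θ)/√u − r⁴ sin²2θ/(4u^{3/2}),  u = L² − r² sin²θ = 0.00148454 m².
Substituting r = 0.0124 m, L = 0.0392 m, θ = 144.4°: d²x/dθ² = +0.0087038 m.
a = ω²·d²x/dθ² = (177.1)²·(+0.0087038) = +272.9 m/s²;  |a| = 272.9 m/s².

273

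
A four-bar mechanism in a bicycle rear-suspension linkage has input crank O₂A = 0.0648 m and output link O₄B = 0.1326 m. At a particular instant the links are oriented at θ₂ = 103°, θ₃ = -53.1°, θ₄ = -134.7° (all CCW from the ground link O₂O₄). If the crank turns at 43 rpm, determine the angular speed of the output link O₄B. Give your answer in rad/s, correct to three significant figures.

0.901

ω₂ = 4.503 rad/s (from 43 rpm).
Differentiating the loop-closure r₂e^{iθ₂}+r₃e^{iθ₃}=r₁+r₄e^{iθ₄} gives r₂ω₂e^{iθ₂}+r₃ω₃e^{iθ₃}=r₄ω₄e^{iθ₄}.
Eliminating the other unknown: ω₄ = r₂ω₂ sin(θ₂−θ₃) / [r₄ sin(θ₄−θ₃)].
Numerator sine = +0.40514; denominator sine = -0.98927.
Result = 0.0648·4.503·(+0.40514) / (0.1326·(-0.98927)) = -0.9012 rad/s; magnitude 0.9012 rad/s.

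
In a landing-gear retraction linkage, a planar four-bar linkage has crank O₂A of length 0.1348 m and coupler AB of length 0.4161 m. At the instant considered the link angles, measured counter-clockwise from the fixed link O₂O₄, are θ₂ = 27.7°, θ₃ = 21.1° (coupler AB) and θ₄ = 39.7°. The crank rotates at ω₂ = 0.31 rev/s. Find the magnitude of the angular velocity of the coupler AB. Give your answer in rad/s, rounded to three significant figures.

ω₂ = 1.948 rad/s (from 0.31 rev/s).
Differentiating the loop-closure r₂e^{iθ₂}+r₃e^{iθ₃}=r₁+r₄e^{iθ₄} gives r₂ω₂e^{iθ₂}+r₃ω₃e^{iθ₃}=r₄ω₄e^{iθ₄}.
Eliminating the other unknown: ω₃ = r₂ω₂ sin(θ₄−θ₂) / [r₃ sin(θ₃−θ₄)].
Numerator sine = +0.20791; denominator sine = -0.31896.
Result = 0.1348·1.948·(+0.20791) / (0.4161·(-0.31896)) = -0.41132 rad/s; magnitude 0.41132 rad/s.

0.411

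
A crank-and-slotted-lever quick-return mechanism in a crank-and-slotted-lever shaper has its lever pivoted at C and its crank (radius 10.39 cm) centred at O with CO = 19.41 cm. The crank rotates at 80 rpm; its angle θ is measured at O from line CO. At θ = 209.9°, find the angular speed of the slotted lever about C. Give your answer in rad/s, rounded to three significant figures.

ω = 8.378 rad/s (from 80 rpm).
Crank pin A relative to C: A = (d + r cosθ, r sinθ); lever angle φ = atan2(r sinθ, d + r cosθ).
Differentiating tanφ: φ̇ = rω(d cosθ + r)/(d² + r² + 2dr cosθ).
d² + r² + 2dr cosθ = |CA|² = 0.0135046 m²;  d cosθ + r = -0.064365 m.
|ω_lever| = |0.1039·8.378·-0.064365| / 0.0135046 = 4.1486 rad/s.

4.15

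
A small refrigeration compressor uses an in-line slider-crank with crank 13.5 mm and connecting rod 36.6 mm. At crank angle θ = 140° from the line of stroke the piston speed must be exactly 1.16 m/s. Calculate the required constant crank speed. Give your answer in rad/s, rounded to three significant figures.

189

For an in-line slider-crank, |v_piston| = rω|sinθ|·[1 + r cosθ/√(L² − r² sin²θ)].
With r = 0.0135 m, L = 0.0366 m, θ = 140°: the bracketed kinematic factor |dx/dθ| = 0.0061537 m.
ω = v/|dx/dθ| = 1.16/0.0061537 = 188.5 rad/s.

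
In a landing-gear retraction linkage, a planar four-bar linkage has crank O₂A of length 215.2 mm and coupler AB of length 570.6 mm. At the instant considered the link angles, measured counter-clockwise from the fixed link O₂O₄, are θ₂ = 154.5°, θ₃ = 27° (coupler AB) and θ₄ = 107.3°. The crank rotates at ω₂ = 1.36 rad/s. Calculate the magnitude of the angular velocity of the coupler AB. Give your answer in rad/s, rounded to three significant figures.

ω₂ = 1.36 rad/s
Differentiating the loop-closure r₂e^{iθ₂}+r₃e^{iθ₃}=r₁+r₄e^{iθ₄} gives r₂ω₂e^{iθ₂}+r₃ω₃e^{iθ₃}=r₄ω₄e^{iθ₄}.
Eliminating the other unknown: ω₃ = r₂ω₂ sin(θ₄−θ₂) / [r₃ sin(θ₃−θ₄)].
Numerator sine = -0.73373; denominator sine = -0.98570.
Result = 0.2152·1.36·(-0.73373) / (0.5706·(-0.98570)) = +0.3818 rad/s; magnitude 0.3818 rad/s.

0.382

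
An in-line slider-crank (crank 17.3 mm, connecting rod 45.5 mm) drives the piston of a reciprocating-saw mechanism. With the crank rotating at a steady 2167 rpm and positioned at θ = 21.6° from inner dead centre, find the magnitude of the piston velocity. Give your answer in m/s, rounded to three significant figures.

1.96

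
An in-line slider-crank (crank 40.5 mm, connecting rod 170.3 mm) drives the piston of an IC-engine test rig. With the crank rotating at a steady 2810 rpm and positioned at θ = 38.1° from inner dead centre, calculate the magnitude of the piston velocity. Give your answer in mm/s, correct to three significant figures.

8740

ω = 2π·2810/60 = 294.3 rad/s
For an in-line slider-crank, x = r cosθ + √(L² − r² sin²θ), so v = −rω sinθ·[1 + r cosθ/√(L² − r² sin²θ)].
With r = 0.0405 m, L = 0.1703 m, θ = 38.1°: √(L² − r² sin²θ) = 0.16846 m.
v = −0.0405·294.3·0.61704·[1 + 0.0405·0.78694/0.16846] = -8.7449 m/s.
|v| = 8.7449 m/s = 8744.9 mm/s.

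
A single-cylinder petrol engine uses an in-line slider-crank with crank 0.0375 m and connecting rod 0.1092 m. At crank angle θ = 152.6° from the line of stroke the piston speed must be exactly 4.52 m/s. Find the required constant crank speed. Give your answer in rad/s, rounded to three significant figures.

For an in-line slider-crank, |v_piston| = rω|sinθ|·[1 + r cosθ/√(L² − r² sin²θ)].
With r = 0.0375 m, L = 0.1092 m, θ = 152.6°: the bracketed kinematic factor |dx/dθ| = 0.011929 m.
ω = v/|dx/dθ| = 4.52/0.011929 = 378.91 rad/s.

379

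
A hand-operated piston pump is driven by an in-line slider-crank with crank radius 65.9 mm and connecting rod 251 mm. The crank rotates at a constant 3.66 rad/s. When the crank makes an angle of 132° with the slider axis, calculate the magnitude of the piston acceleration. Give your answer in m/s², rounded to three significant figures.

ω = 3.66 rad/s
x(θ) = r cosθ + √(L² − r² sin²θ); with ω constant, a = ω²·d²x/dθ².
d²x/dθ² = −r cosθ − r²(cos2θ)/√u − r⁴ sin²2θ/(4u^{3/2}),  u = L² − r² sin²θ = 0.0606026 m².
Substituting r = 0.0659 m, L = 0.251 m, θ = 132°: d²x/dθ² = +0.045627 m.
a = ω²·d²x/dθ² = (3.66)²·(+0.045627) = +0.6112 m/s²;  |a| = 0.6112 m/s².

0.611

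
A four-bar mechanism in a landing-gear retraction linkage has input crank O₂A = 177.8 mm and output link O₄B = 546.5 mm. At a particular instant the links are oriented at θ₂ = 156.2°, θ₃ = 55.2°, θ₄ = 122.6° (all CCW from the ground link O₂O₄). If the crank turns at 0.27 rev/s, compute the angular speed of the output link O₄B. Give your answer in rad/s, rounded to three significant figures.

ω₂ = 1.696 rad/s (from 0.27 rev/s).
Differentiating the loop-closure r₂e^{iθ₂}+r₃e^{iθ₃}=r₁+r₄e^{iθ₄} gives r₂ω₂e^{iθ₂}+r₃ω₃e^{iθ₃}=r₄ω₄e^{iθ₄}.
Eliminating the other unknown: ω₄ = r₂ω₂ sin(θ₂−θ₃) / [r₄ sin(θ₄−θ₃)].
Numerator sine = +0.98163; denominator sine = +0.92321.
Result = 0.1778·1.696·(+0.98163) / (0.5465·(+0.92321)) = +0.58686 rad/s; magnitude 0.58686 rad/s.

0.587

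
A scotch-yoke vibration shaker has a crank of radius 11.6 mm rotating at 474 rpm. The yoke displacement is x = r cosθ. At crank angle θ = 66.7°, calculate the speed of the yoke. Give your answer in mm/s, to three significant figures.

ω = 49.64 rad/s (from 474 rpm).
x = r cosθ ⇒ ẋ = −rω sinθ.
|v| = rω|sinθ| = 0.0116·49.64·|sin 66.7°| = 0.52883 m/s = 528.83 mm/s.

529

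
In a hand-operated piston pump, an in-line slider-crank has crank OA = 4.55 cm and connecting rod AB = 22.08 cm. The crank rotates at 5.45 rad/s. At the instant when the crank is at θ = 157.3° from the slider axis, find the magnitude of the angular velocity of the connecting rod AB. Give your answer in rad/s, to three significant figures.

1.04

ω = 5.45 rad/s
The rod makes angle φ with the slider axis where L sinφ = r sinθ; differentiating, L cosφ·φ̇ = r ω cosθ.
L cosφ = √(L² − r² sin²θ) = 0.2201 m.
|ω_rod| = r ω |cosθ| / √(L² − r² sin²θ) = 0.0455·5.45·0.92254/0.2201 = 1.0394 rad/s.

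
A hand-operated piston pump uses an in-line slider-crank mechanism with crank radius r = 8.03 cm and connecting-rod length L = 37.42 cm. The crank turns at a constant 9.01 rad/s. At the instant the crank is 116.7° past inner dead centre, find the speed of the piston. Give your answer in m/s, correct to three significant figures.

0.583

ω = 9.01 rad/s
For an in-line slider-crank, x = r cosθ + √(L² − r² sin²θ), so v = −rω sinθ·[1 + r cosθ/√(L² − r² sin²θ)].
With r = 0.0803 m, L = 0.3742 m, θ = 116.7°: √(L² − r² sin²θ) = 0.36726 m.
v = −0.0803·9.01·0.89337·[1 + 0.0803·-0.44932/0.36726] = -0.58286 m/s.
|v| = 0.58286 m/s.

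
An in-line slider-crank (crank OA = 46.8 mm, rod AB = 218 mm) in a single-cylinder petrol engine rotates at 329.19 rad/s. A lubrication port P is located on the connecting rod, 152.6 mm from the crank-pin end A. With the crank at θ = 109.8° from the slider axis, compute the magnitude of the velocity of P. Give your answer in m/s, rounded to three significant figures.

13.8

ω = 329.2 rad/s.  Crank-pin speed |V_A| = rω = 15.406 m/s, perpendicular to OA.
Rod angle: sinφ = −(r/L) sinθ ⇒ φ = -11.653°; ω_rod = −rω cosθ/√(L²−r²sin²θ) = +24.442 rad/s.
V_P = V_A + ω_rod × AP, with AP = 0.1526 m along the rod.
Components: V_Px = −rω sinθ − a·ω_rod·sinφ = -13.742 m/s;  V_Py = rω cosθ + a·ω_rod·cosφ = -1.5656 m/s.
|V_P| = √(V_Px² + V_Py²) = 13.831 m/s.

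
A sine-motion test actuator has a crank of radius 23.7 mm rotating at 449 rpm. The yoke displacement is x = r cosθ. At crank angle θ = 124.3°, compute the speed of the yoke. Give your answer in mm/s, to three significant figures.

921

ω = 47.02 rad/s (from 449 rpm).
x = r cosθ ⇒ ẋ = −rω sinθ.
|v| = rω|sinθ| = 0.0237·47.02·|sin 124.3°| = 0.92057 m/s = 920.57 mm/s.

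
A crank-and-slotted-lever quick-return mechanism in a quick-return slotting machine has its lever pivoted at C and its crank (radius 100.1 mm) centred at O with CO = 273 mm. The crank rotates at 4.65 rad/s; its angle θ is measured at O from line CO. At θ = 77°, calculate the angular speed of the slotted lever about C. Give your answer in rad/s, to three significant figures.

0.776

ω = 4.65 rad/s
Crank pin A relative to C: A = (d + r cosθ, r sinθ); lever angle φ = atan2(r sinθ, d + r cosθ).
Differentiating tanφ: φ̇ = rω(d cosθ + r)/(d² + r² + 2dr cosθ).
d² + r² + 2dr cosθ = |CA|² = 0.0968436 m²;  d cosθ + r = +0.16151 m.
|ω_lever| = |0.1001·4.65·+0.16151| / 0.0968436 = 0.77628 rad/s.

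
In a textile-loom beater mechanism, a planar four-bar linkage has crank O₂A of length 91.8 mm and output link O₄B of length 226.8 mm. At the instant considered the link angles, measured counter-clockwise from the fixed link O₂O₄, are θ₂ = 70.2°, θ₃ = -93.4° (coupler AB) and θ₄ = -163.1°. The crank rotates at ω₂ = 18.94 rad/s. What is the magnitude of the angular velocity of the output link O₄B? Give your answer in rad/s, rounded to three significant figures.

ω₂ = 18.94 rad/s
Differentiating the loop-closure r₂e^{iθ₂}+r₃e^{iθ₃}=r₁+r₄e^{iθ₄} gives r₂ω₂e^{iθ₂}+r₃ω₃e^{iθ₃}=r₄ω₄e^{iθ₄}.
Eliminating the other unknown: ω₄ = r₂ω₂ sin(θ₂−θ₃) / [r₄ sin(θ₄−θ₃)].
Numerator sine = +0.28234; denominator sine = -0.93789.
Result = 0.0918·18.94·(+0.28234) / (0.2268·(-0.93789)) = -2.3078 rad/s; magnitude 2.3078 rad/s.

2.31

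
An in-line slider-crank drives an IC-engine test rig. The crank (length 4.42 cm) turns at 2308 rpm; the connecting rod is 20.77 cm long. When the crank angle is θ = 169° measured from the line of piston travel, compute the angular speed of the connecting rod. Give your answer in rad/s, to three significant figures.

50.5

ω = 241.7 rad/s (converted from 2308 rpm).
The rod makes angle φ with the slider axis where L sinφ = r sinθ; differentiating, L cosφ·φ̇ = r ω cosθ.
L cosφ = √(L² − r² sin²θ) = 0.20753 m.
|ω_rod| = r ω |cosθ| / √(L² − r² sin²θ) = 0.0442·241.7·0.98163/0.20753 = 50.531 rad/s.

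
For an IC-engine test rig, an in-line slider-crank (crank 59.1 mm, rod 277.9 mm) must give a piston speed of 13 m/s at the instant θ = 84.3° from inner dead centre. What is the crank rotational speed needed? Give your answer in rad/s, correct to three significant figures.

216

For an in-line slider-crank, |v_piston| = rω|sinθ|·[1 + r cosθ/√(L² − r² sin²θ)].
With r = 0.0591 m, L = 0.2779 m, θ = 84.3°: the bracketed kinematic factor |dx/dθ| = 0.060079 m.
ω = v/|dx/dθ| = 13/0.060079 = 216.38 rad/s.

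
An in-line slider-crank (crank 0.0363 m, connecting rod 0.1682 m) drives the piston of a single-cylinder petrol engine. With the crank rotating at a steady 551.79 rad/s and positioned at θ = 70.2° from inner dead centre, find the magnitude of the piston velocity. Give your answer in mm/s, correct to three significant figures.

ω = 551.8 rad/s
For an in-line slider-crank, x = r cosθ + √(L² − r² sin²θ), so v = −rω sinθ·[1 + r cosθ/√(L² − r² sin²θ)].
With r = 0.0363 m, L = 0.1682 m, θ = 70.2°: √(L² − r² sin²θ) = 0.1647 m.
v = −0.0363·551.8·0.94088·[1 + 0.0363·0.33874/0.1647] = -20.253 m/s.
|v| = 20.253 m/s = 20253 mm/s.

20300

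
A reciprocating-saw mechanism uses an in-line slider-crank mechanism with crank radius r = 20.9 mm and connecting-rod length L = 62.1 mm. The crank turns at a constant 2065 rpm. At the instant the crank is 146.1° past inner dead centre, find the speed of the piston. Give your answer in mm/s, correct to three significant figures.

1800

ω = 2π·2065/60 = 216.2 rad/s
For an in-line slider-crank, x = r cosθ + √(L² − r² sin²θ), so v = −rω sinθ·[1 + r cosθ/√(L² − r² sin²θ)].
With r = 0.0209 m, L = 0.0621 m, θ = 146.1°: √(L² − r² sin²θ) = 0.060996 m.
v = −0.0209·216.2·0.55775·[1 + 0.0209·-0.83001/0.060996] = -1.8039 m/s.
|v| = 1.8039 m/s = 1803.9 mm/s.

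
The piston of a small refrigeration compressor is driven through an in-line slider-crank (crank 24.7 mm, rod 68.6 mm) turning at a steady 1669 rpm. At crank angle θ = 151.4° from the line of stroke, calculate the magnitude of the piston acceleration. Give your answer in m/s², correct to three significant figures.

ω = 2π·1669/60 = 174.8 rad/s
x(θ) = r cosθ + √(L² − r² sin²θ); with ω constant, a = ω²·d²x/dθ².
d²x/dθ² = −r cosθ − r²(cos2θ)/√u − r⁴ sin²2θ/(4u^{3/2}),  u = L² − r² sin²θ = 0.00456616 m².
Substituting r = 0.0247 m, L = 0.0686 m, θ = 151.4°: d²x/dθ² = +0.016582 m.
a = ω²·d²x/dθ² = (174.8)²·(+0.016582) = +506.54 m/s²;  |a| = 506.54 m/s².

507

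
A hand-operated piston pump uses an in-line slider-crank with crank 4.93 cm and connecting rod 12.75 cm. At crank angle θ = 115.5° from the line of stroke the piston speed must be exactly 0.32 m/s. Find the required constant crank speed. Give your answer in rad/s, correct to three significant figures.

8.74

For an in-line slider-crank, |v_piston| = rω|sinθ|·[1 + r cosθ/√(L² − r² sin²θ)].
With r = 0.0493 m, L = 0.1275 m, θ = 115.5°: the bracketed kinematic factor |dx/dθ| = 0.036593 m.
ω = v/|dx/dθ| = 0.32/0.036593 = 8.7448 rad/s.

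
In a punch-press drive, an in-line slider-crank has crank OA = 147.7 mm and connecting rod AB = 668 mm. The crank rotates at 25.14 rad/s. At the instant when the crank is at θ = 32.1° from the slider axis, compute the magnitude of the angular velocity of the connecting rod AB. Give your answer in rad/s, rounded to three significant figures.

4.74

ω = 25.14 rad/s
The rod makes angle φ with the slider axis where L sinφ = r sinθ; differentiating, L cosφ·φ̇ = r ω cosθ.
L cosφ = √(L² − r² sin²θ) = 0.66337 m.
|ω_rod| = r ω |cosθ| / √(L² − r² sin²θ) = 0.1477·25.14·0.84712/0.66337 = 4.7417 rad/s.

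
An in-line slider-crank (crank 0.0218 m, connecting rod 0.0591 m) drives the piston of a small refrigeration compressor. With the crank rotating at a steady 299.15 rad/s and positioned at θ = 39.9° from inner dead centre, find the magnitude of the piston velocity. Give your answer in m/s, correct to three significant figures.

5.40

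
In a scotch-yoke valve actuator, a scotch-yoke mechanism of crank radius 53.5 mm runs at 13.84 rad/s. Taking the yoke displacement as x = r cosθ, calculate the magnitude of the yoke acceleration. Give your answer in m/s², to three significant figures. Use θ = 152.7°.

9.11

ω = 13.84 rad/s
x = r cosθ ⇒ ẍ = −rω² cosθ (ω constant).
|a| = rω²|cosθ| = 0.0535·(13.84)²·|cos 152.7°| = 9.1063 m/s².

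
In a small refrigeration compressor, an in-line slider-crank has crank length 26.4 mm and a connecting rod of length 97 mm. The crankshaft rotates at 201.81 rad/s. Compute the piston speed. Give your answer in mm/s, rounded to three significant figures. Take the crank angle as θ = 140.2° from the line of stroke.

2690

ω = 201.8 rad/s
For an in-line slider-crank, x = r cosθ + √(L² − r² sin²θ), so v = −rω sinθ·[1 + r cosθ/√(L² − r² sin²θ)].
With r = 0.0264 m, L = 0.097 m, θ = 140.2°: √(L² − r² sin²θ) = 0.095517 m.
v = −0.0264·201.8·0.64011·[1 + 0.0264·-0.76828/0.095517] = -2.6862 m/s.
|v| = 2.6862 m/s = 2686.2 mm/s.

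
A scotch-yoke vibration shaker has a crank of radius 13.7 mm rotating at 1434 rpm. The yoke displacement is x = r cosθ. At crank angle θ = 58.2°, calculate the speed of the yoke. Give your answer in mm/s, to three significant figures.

1750

ω = 150.2 rad/s (from 1434 rpm).
x = r cosθ ⇒ ẋ = −rω sinθ.
|v| = rω|sinθ| = 0.0137·150.2·|sin 58.2°| = 1.7485 m/s = 1748.5 mm/s.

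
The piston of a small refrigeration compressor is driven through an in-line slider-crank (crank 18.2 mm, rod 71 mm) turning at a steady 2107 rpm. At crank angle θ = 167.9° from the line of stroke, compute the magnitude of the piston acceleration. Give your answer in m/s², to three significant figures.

658

ω = 2π·2107/60 = 220.6 rad/s
x(θ) = r cosθ + √(L² − r² sin²θ); with ω constant, a = ω²·d²x/dθ².
d²x/dθ² = −r cosθ − r²(cos2θ)/√u − r⁴ sin²2θ/(4u^{3/2}),  u = L² − r² sin²θ = 0.00502645 m².
Substituting r = 0.0182 m, L = 0.071 m, θ = 167.9°: d²x/dθ² = +0.013521 m.
a = ω²·d²x/dθ² = (220.6)²·(+0.013521) = +658.27 m/s²;  |a| = 658.27 m/s².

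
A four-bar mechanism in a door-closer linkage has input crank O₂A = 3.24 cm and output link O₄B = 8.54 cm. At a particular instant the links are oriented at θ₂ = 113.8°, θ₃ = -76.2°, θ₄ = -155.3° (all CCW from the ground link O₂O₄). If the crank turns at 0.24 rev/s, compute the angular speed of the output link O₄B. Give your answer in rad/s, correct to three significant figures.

0.101

ω₂ = 1.508 rad/s (from 0.24 rev/s).
Differentiating the loop-closure r₂e^{iθ₂}+r₃e^{iθ₃}=r₁+r₄e^{iθ₄} gives r₂ω₂e^{iθ₂}+r₃ω₃e^{iθ₃}=r₄ω₄e^{iθ₄}.
Eliminating the other unknown: ω₄ = r₂ω₂ sin(θ₂−θ₃) / [r₄ sin(θ₄−θ₃)].
Numerator sine = -0.17365; denominator sine = -0.98196.
Result = 0.0324·1.508·(-0.17365) / (0.0854·(-0.98196)) = +0.10117 rad/s; magnitude 0.10117 rad/s.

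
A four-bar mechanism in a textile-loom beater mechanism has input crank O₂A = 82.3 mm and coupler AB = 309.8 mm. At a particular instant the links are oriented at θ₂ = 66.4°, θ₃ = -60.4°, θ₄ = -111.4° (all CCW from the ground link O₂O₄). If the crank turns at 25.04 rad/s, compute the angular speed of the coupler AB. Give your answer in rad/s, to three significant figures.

0.329

ω₂ = 25.04 rad/s
Differentiating the loop-closure r₂e^{iθ₂}+r₃e^{iθ₃}=r₁+r₄e^{iθ₄} gives r₂ω₂e^{iθ₂}+r₃ω₃e^{iθ₃}=r₄ω₄e^{iθ₄}.
Eliminating the other unknown: ω₃ = r₂ω₂ sin(θ₄−θ₂) / [r₃ sin(θ₃−θ₄)].
Numerator sine = -0.03839; denominator sine = +0.77715.
Result = 0.0823·25.04·(-0.03839) / (0.3098·(+0.77715)) = -0.32858 rad/s; magnitude 0.32858 rad/s.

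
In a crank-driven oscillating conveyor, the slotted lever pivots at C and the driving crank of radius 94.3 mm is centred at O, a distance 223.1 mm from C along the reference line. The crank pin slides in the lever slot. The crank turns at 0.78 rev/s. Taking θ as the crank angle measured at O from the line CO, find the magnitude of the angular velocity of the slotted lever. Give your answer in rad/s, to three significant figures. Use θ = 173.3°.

3.49

ω = 4.901 rad/s (from 0.78 rev/s).
Crank pin A relative to C: A = (d + r cosθ, r sinθ); lever angle φ = atan2(r sinθ, d + r cosθ).
Differentiating tanφ: φ̇ = rω(d cosθ + r)/(d² + r² + 2dr cosθ).
d² + r² + 2dr cosθ = |CA|² = 0.0168768 m²;  d cosθ + r = -0.12728 m.
|ω_lever| = |0.0943·4.901·-0.12728| / 0.0168768 = 3.4853 rad/s.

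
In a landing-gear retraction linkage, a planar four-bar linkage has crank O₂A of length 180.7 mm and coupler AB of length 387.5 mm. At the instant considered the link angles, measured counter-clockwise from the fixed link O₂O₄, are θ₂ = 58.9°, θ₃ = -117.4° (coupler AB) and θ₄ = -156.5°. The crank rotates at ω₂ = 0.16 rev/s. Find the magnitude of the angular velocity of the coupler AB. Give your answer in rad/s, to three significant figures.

ω₂ = 1.005 rad/s (from 0.16 rev/s).
Differentiating the loop-closure r₂e^{iθ₂}+r₃e^{iθ₃}=r₁+r₄e^{iθ₄} gives r₂ω₂e^{iθ₂}+r₃ω₃e^{iθ₃}=r₄ω₄e^{iθ₄}.
Eliminating the other unknown: ω₃ = r₂ω₂ sin(θ₄−θ₂) / [r₃ sin(θ₃−θ₄)].
Numerator sine = +0.57928; denominator sine = +0.63068.
Result = 0.1807·1.005·(+0.57928) / (0.3875·(+0.63068)) = +0.4306 rad/s; magnitude 0.4306 rad/s.

0.431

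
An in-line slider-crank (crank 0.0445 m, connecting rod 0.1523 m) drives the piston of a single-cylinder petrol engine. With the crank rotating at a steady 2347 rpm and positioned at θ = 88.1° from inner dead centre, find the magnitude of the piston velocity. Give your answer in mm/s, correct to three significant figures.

ω = 2π·2347/60 = 245.8 rad/s
For an in-line slider-crank, x = r cosθ + √(L² − r² sin²θ), so v = −rω sinθ·[1 + r cosθ/√(L² − r² sin²θ)].
With r = 0.0445 m, L = 0.1523 m, θ = 88.1°: √(L² − r² sin²θ) = 0.14566 m.
v = −0.0445·245.8·0.99945·[1 + 0.0445·0.03316/0.14566] = -11.042 m/s.
|v| = 11.042 m/s = 11042 mm/s.

11000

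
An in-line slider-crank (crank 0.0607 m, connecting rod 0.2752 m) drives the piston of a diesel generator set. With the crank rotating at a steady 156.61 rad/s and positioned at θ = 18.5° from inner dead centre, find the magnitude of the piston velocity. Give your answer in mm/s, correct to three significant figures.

ω = 156.6 rad/s
For an in-line slider-crank, x = r cosθ + √(L² − r² sin²θ), so v = −rω sinθ·[1 + r cosθ/√(L² − r² sin²θ)].
With r = 0.0607 m, L = 0.2752 m, θ = 18.5°: √(L² − r² sin²θ) = 0.27453 m.
v = −0.0607·156.6·0.31730·[1 + 0.0607·0.94832/0.27453] = -3.6489 m/s.
|v| = 3.6489 m/s = 3648.9 mm/s.

3650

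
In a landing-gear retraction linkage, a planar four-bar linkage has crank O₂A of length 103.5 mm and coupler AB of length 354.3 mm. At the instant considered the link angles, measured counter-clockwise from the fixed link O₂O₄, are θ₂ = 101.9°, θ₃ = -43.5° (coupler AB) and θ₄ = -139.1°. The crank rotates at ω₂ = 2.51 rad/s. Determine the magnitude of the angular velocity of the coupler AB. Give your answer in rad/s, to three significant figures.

0.644

ω₂ = 2.51 rad/s
Differentiating the loop-closure r₂e^{iθ₂}+r₃e^{iθ₃}=r₁+r₄e^{iθ₄} gives r₂ω₂e^{iθ₂}+r₃ω₃e^{iθ₃}=r₄ω₄e^{iθ₄}.
Eliminating the other unknown: ω₃ = r₂ω₂ sin(θ₄−θ₂) / [r₃ sin(θ₃−θ₄)].
Numerator sine = +0.87462; denominator sine = +0.99523.
Result = 0.1035·2.51·(+0.87462) / (0.3543·(+0.99523)) = +0.64438 rad/s; magnitude 0.64438 rad/s.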